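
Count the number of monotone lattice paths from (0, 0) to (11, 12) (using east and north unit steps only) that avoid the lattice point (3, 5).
Number of paths = 991718

Total paths from (0, 0) to (11, 12): C(23, 11) = 1352078. Paths through (3, 5): (paths (0, 0) → (3, 5)) × (paths (3, 5) → (11, 12)) = C(8, 3) · C(15, 8) = 56 · 6435 = 360360. Avoidance count = 1352078 − 360360 = 991718.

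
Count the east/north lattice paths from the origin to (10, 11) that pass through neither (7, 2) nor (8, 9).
Number of paths = 200664

Inclusion–exclusion. Total paths: C(21, 10) = 352716. Through P₁: C(9, 7)·C(12, 3) = 7920. Through P₂: C(17, 8)·C(4, 2) = 145860. Since P₁ is strictly southwest of P₂, a monotone path through both must visit P₁ then P₂; paths through both = C(9, 7)·C(8, 1)·C(4, 2) = 1728. Avoid both = 352716 − 7920 − 145860 + 1728 = 200664.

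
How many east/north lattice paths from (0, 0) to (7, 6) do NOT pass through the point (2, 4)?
Number of paths = 1401

Total paths from (0, 0) to (7, 6): C(13, 7) = 1716. Paths through (2, 4): (paths (0, 0) → (2, 4)) × (paths (2, 4) → (7, 6)) = C(6, 2) · C(7, 5) = 15 · 21 = 315. Avoidance count = 1716 − 315 = 1401.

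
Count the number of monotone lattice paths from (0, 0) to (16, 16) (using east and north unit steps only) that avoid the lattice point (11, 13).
Number of paths = 461296326

Total paths from (0, 0) to (16, 16): C(32, 16) = 601080390. Paths through (11, 13): (paths (0, 0) → (11, 13)) × (paths (11, 13) → (16, 16)) = C(24, 11) · C(8, 5) = 2496144 · 56 = 139784064. Avoidance count = 601080390 − 139784064 = 461296326.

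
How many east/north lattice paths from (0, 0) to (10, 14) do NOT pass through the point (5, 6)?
Number of paths = 1366662

Total paths from (0, 0) to (10, 14): C(24, 10) = 1961256. Paths through (5, 6): (paths (0, 0) → (5, 6)) × (paths (5, 6) → (10, 14)) = C(11, 5) · C(13, 5) = 462 · 1287 = 594594. Avoidance count = 1961256 − 594594 = 1366662.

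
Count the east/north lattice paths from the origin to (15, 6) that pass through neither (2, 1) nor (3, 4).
Number of paths = 26467

Inclusion–exclusion. Total paths: C(21, 15) = 54264. Through P₁: C(3, 2)·C(18, 13) = 25704. Through P₂: C(7, 3)·C(14, 12) = 3185. Since P₁ is strictly southwest of P₂, a monotone path through both must visit P₁ then P₂; paths through both = C(3, 2)·C(4, 1)·C(14, 12) = 1092. Avoid both = 54264 − 25704 − 3185 + 1092 = 26467.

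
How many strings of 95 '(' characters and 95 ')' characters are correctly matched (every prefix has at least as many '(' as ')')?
C_95 = 944973797977428207852605870454939596837230758234904050

These balanced parentheses are counted by the Catalan number C_n = (1/(n + 1)) · C(2n, n). For n = 95: C_95 = (1/96) · C(190, 95) = 90717484605833107953850163563674201296374152790550788800/96 = 944973797977428207852605870454939596837230758234904050.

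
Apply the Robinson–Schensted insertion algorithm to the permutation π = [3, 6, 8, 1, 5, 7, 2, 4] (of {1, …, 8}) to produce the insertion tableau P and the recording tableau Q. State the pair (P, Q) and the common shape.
P = [1, 2, 4] / [3, 5, 7] / [6, 8];  Q = [1, 2, 3] / [4, 5, 6] / [7, 8];  common shape = (3, 3, 2)

Row-insert the values π_1, π_2, … into P one at a time, bumping the leftmost entry strictly greater than the inserted value down to the next row. The recording tableau Q records, in position (i, j), the step at which that cell was added to P.
  Insert 3 (step 1): P = [3];  Q = [1]
  Insert 6 (step 2): P = [3, 6];  Q = [1, 2]
  Insert 8 (step 3): P = [3, 6, 8];  Q = [1, 2, 3]
  Insert 1 (step 4): P = [1, 6, 8] / [3];  Q = [1, 2, 3] / [4]
  Insert 5 (step 5): P = [1, 5, 8] / [3, 6];  Q = [1, 2, 3] / [4, 5]
  Insert 7 (step 6): P = [1, 5, 7] / [3, 6, 8];  Q = [1, 2, 3] / [4, 5, 6]
  Insert 2 (step 7): P = [1, 2, 7] / [3, 5, 8] / [6];  Q = [1, 2, 3] / [4, 5, 6] / [7]
  Insert 4 (step 8): P = [1, 2, 4] / [3, 5, 7] / [6, 8];  Q = [1, 2, 3] / [4, 5, 6] / [7, 8]
Final shape: (3, 3, 2).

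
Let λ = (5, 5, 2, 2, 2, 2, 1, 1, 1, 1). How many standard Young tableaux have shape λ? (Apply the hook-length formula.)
# SYT of shape (5, 5, 2, 2, 2, 2, 1, 1, 1, 1) = 341976250

Hook-length formula: f^λ = n! / Π hook(c), product over all cells c of the Young diagram. For λ = (5, 5, 2, 2, 2, 2, 1, 1, 1, 1), n = 22 boxes. Hook lengths by row (left-to-right, top-to-bottom): [14, 9, 4, 3, 2]; [13, 8, 3, 2, 1]; [9, 4]; [8, 3]; [7, 2]; [6, 1]; [4]; [3]; [2]; [1]. Product of hooks = 3286780084224. So f^λ = 22! / 3286780084224 = 1124000727777607680000 / 3286780084224 = 341976250.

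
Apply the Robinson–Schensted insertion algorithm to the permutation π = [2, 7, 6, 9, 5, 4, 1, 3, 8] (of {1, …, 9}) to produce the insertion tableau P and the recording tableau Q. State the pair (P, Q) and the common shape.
P = [1, 3, 8] / [2, 4, 9] / [5] / [6] / [7];  Q = [1, 2, 4] / [3, 8, 9] / [5] / [6] / [7];  common shape = (3, 3, 1, 1, 1)

Row-insert the values π_1, π_2, … into P one at a time, bumping the leftmost entry strictly greater than the inserted value down to the next row. The recording tableau Q records, in position (i, j), the step at which that cell was added to P.
  Insert 2 (step 1): P = [2];  Q = [1]
  Insert 7 (step 2): P = [2, 7];  Q = [1, 2]
  Insert 6 (step 3): P = [2, 6] / [7];  Q = [1, 2] / [3]
  Insert 9 (step 4): P = [2, 6, 9] / [7];  Q = [1, 2, 4] / [3]
  Insert 5 (step 5): P = [2, 5, 9] / [6] / [7];  Q = [1, 2, 4] / [3] / [5]
  Insert 4 (step 6): P = [2, 4, 9] / [5] / [6] / [7];  Q = [1, 2, 4] / [3] / [5] / [6]
  Insert 1 (step 7): P = [1, 4, 9] / [2] / [5] / [6] / [7];  Q = [1, 2, 4] / [3] / [5] / [6] / [7]
  Insert 3 (step 8): P = [1, 3, 9] / [2, 4] / [5] / [6] / [7];  Q = [1, 2, 4] / [3, 8] / [5] / [6] / [7]
  Insert 8 (step 9): P = [1, 3, 8] / [2, 4, 9] / [5] / [6] / [7];  Q = [1, 2, 4] / [3, 8, 9] / [5] / [6] / [7]
Final shape: (3, 3, 1, 1, 1).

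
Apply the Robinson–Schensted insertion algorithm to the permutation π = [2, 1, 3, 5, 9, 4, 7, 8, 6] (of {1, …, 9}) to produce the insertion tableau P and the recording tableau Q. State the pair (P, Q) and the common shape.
P = [1, 3, 4, 6, 8] / [2, 5, 7] / [9];  Q = [1, 3, 4, 5, 8] / [2, 6, 7] / [9];  common shape = (5, 3, 1)

Row-insert the values π_1, π_2, … into P one at a time, bumping the leftmost entry strictly greater than the inserted value down to the next row. The recording tableau Q records, in position (i, j), the step at which that cell was added to P.
  Insert 2 (step 1): P = [2];  Q = [1]
  Insert 1 (step 2): P = [1] / [2];  Q = [1] / [2]
  Insert 3 (step 3): P = [1, 3] / [2];  Q = [1, 3] / [2]
  Insert 5 (step 4): P = [1, 3, 5] / [2];  Q = [1, 3, 4] / [2]
  Insert 9 (step 5): P = [1, 3, 5, 9] / [2];  Q = [1, 3, 4, 5] / [2]
  Insert 4 (step 6): P = [1, 3, 4, 9] / [2, 5];  Q = [1, 3, 4, 5] / [2, 6]
  Insert 7 (step 7): P = [1, 3, 4, 7] / [2, 5, 9];  Q = [1, 3, 4, 5] / [2, 6, 7]
  Insert 8 (step 8): P = [1, 3, 4, 7, 8] / [2, 5, 9];  Q = [1, 3, 4, 5, 8] / [2, 6, 7]
  Insert 6 (step 9): P = [1, 3, 4, 6, 8] / [2, 5, 7] / [9];  Q = [1, 3, 4, 5, 8] / [2, 6, 7] / [9]
Final shape: (5, 3, 1).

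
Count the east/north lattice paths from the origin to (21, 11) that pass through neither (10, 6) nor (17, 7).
Number of paths = 74302736

Inclusion–exclusion. Total paths: C(32, 21) = 129024480. Through P₁: C(16, 10)·C(16, 11) = 34978944. Through P₂: C(24, 17)·C(8, 4) = 24227280. Since P₁ is strictly southwest of P₂, a monotone path through both must visit P₁ then P₂; paths through both = C(16, 10)·C(8, 7)·C(8, 4) = 4484480. Avoid both = 129024480 − 34978944 − 24227280 + 4484480 = 74302736.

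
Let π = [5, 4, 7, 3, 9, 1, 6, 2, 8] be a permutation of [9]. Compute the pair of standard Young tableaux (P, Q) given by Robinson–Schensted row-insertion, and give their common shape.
P = [1, 2, 8] / [3, 6, 9] / [4, 7] / [5];  Q = [1, 3, 5] / [2, 7, 9] / [4, 8] / [6];  common shape = (3, 3, 2, 1)

Row-insert the values π_1, π_2, … into P one at a time, bumping the leftmost entry strictly greater than the inserted value down to the next row. The recording tableau Q records, in position (i, j), the step at which that cell was added to P.
  Insert 5 (step 1): P = [5];  Q = [1]
  Insert 4 (step 2): P = [4] / [5];  Q = [1] / [2]
  Insert 7 (step 3): P = [4, 7] / [5];  Q = [1, 3] / [2]
  Insert 3 (step 4): P = [3, 7] / [4] / [5];  Q = [1, 3] / [2] / [4]
  Insert 9 (step 5): P = [3, 7, 9] / [4] / [5];  Q = [1, 3, 5] / [2] / [4]
  Insert 1 (step 6): P = [1, 7, 9] / [3] / [4] / [5];  Q = [1, 3, 5] / [2] / [4] / [6]
  Insert 6 (step 7): P = [1, 6, 9] / [3, 7] / [4] / [5];  Q = [1, 3, 5] / [2, 7] / [4] / [6]
  Insert 2 (step 8): P = [1, 2, 9] / [3, 6] / [4, 7] / [5];  Q = [1, 3, 5] / [2, 7] / [4, 8] / [6]
  Insert 8 (step 9): P = [1, 2, 8] / [3, 6, 9] / [4, 7] / [5];  Q = [1, 3, 5] / [2, 7, 9] / [4, 8] / [6]
Final shape: (3, 3, 2, 1).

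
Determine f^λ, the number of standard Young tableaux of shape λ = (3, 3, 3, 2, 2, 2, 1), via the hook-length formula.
# SYT of shape (3, 3, 3, 2, 2, 2, 1) = 91520

Hook-length formula: f^λ = n! / Π hook(c), product over all cells c of the Young diagram. For λ = (3, 3, 3, 2, 2, 2, 1), n = 16 boxes. Hook lengths by row (left-to-right, top-to-bottom): [9, 7, 3]; [8, 6, 2]; [7, 5, 1]; [5, 3]; [4, 2]; [3, 1]; [1]. Product of hooks = 228614400. So f^λ = 16! / 228614400 = 20922789888000 / 228614400 = 91520.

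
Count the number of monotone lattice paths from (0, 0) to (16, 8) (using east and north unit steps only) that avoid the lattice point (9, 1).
Number of paths = 701151

Total paths from (0, 0) to (16, 8): C(24, 16) = 735471. Paths through (9, 1): (paths (0, 0) → (9, 1)) × (paths (9, 1) → (16, 8)) = C(10, 9) · C(14, 7) = 10 · 3432 = 34320. Avoidance count = 735471 − 34320 = 701151.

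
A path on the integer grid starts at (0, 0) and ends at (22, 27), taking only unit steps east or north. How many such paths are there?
Number of paths = 49699896548176

A monotone lattice path from (0, 0) to (22, 27) consists of 22 east steps and 27 north steps in some order, so it is determined by which 22 of the 49 steps are east. The count is C(49, 22) = 49699896548176.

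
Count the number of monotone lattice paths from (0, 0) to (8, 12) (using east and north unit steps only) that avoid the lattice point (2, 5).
Number of paths = 89934

Total paths from (0, 0) to (8, 12): C(20, 8) = 125970. Paths through (2, 5): (paths (0, 0) → (2, 5)) × (paths (2, 5) → (8, 12)) = C(7, 2) · C(13, 6) = 21 · 1716 = 36036. Avoidance count = 125970 − 36036 = 89934.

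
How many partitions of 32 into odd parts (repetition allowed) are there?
p_odd(32) = 390

Enumerate partitions using only odd parts via the recurrence o(n, m) = o(n, m−2) + o(n−m, m) over odd m, starting from the largest odd part ≤ n. This gives p_odd(32) = 390. (Euler's theorem: equals the count of distinct-part partitions.)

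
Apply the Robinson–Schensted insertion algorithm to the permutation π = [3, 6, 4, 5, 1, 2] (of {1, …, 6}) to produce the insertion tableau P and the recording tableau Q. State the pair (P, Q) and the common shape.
P = [1, 2, 5] / [3, 4] / [6];  Q = [1, 2, 4] / [3, 6] / [5];  common shape = (3, 2, 1)

Row-insert the values π_1, π_2, … into P one at a time, bumping the leftmost entry strictly greater than the inserted value down to the next row. The recording tableau Q records, in position (i, j), the step at which that cell was added to P.
  Insert 3 (step 1): P = [3];  Q = [1]
  Insert 6 (step 2): P = [3, 6];  Q = [1, 2]
  Insert 4 (step 3): P = [3, 4] / [6];  Q = [1, 2] / [3]
  Insert 5 (step 4): P = [3, 4, 5] / [6];  Q = [1, 2, 4] / [3]
  Insert 1 (step 5): P = [1, 4, 5] / [3] / [6];  Q = [1, 2, 4] / [3] / [5]
  Insert 2 (step 6): P = [1, 2, 5] / [3, 4] / [6];  Q = [1, 2, 4] / [3, 6] / [5]
Final shape: (3, 2, 1).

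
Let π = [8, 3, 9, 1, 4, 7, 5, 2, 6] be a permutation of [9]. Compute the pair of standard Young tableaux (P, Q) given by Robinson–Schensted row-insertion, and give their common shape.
P = [1, 2, 5, 6] / [3, 4] / [7, 9] / [8];  Q = [1, 3, 6, 9] / [2, 5] / [4, 7] / [8];  common shape = (4, 2, 2, 1)

Row-insert the values π_1, π_2, … into P one at a time, bumping the leftmost entry strictly greater than the inserted value down to the next row. The recording tableau Q records, in position (i, j), the step at which that cell was added to P.
  Insert 8 (step 1): P = [8];  Q = [1]
  Insert 3 (step 2): P = [3] / [8];  Q = [1] / [2]
  Insert 9 (step 3): P = [3, 9] / [8];  Q = [1, 3] / [2]
  Insert 1 (step 4): P = [1, 9] / [3] / [8];  Q = [1, 3] / [2] / [4]
  Insert 4 (step 5): P = [1, 4] / [3, 9] / [8];  Q = [1, 3] / [2, 5] / [4]
  Insert 7 (step 6): P = [1, 4, 7] / [3, 9] / [8];  Q = [1, 3, 6] / [2, 5] / [4]
  Insert 5 (step 7): P = [1, 4, 5] / [3, 7] / [8, 9];  Q = [1, 3, 6] / [2, 5] / [4, 7]
  Insert 2 (step 8): P = [1, 2, 5] / [3, 4] / [7, 9] / [8];  Q = [1, 3, 6] / [2, 5] / [4, 7] / [8]
  Insert 6 (step 9): P = [1, 2, 5, 6] / [3, 4] / [7, 9] / [8];  Q = [1, 3, 6, 9] / [2, 5] / [4, 7] / [8]
Final shape: (4, 2, 2, 1).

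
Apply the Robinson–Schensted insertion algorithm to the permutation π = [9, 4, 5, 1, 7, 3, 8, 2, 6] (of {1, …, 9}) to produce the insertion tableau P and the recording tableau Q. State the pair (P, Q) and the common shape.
P = [1, 2, 6, 8] / [3, 5, 7] / [4] / [9];  Q = [1, 3, 5, 7] / [2, 6, 9] / [4] / [8];  common shape = (4, 3, 1, 1)

Row-insert the values π_1, π_2, … into P one at a time, bumping the leftmost entry strictly greater than the inserted value down to the next row. The recording tableau Q records, in position (i, j), the step at which that cell was added to P.
  Insert 9 (step 1): P = [9];  Q = [1]
  Insert 4 (step 2): P = [4] / [9];  Q = [1] / [2]
  Insert 5 (step 3): P = [4, 5] / [9];  Q = [1, 3] / [2]
  Insert 1 (step 4): P = [1, 5] / [4] / [9];  Q = [1, 3] / [2] / [4]
  Insert 7 (step 5): P = [1, 5, 7] / [4] / [9];  Q = [1, 3, 5] / [2] / [4]
  Insert 3 (step 6): P = [1, 3, 7] / [4, 5] / [9];  Q = [1, 3, 5] / [2, 6] / [4]
  Insert 8 (step 7): P = [1, 3, 7, 8] / [4, 5] / [9];  Q = [1, 3, 5, 7] / [2, 6] / [4]
  Insert 2 (step 8): P = [1, 2, 7, 8] / [3, 5] / [4] / [9];  Q = [1, 3, 5, 7] / [2, 6] / [4] / [8]
  Insert 6 (step 9): P = [1, 2, 6, 8] / [3, 5, 7] / [4] / [9];  Q = [1, 3, 5, 7] / [2, 6, 9] / [4] / [8]
Final shape: (4, 3, 1, 1).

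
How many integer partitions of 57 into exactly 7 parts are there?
p(57, 7 parts) = 18138

Partitions of n into exactly k parts are in bijection with partitions of n − k into at most k parts (subtract 1 from each part). So p(57, exactly 7) = p(50, parts ≤ 7). Computing via the recurrence p(m, j) = p(m, j−1) + p(m−j, j) gives 18138.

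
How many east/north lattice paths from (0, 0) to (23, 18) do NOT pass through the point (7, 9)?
Number of paths = 178741006600

Total paths from (0, 0) to (23, 18): C(41, 23) = 202112640600. Paths through (7, 9): (paths (0, 0) → (7, 9)) × (paths (7, 9) → (23, 18)) = C(16, 7) · C(25, 16) = 11440 · 2042975 = 23371634000. Avoidance count = 202112640600 − 23371634000 = 178741006600.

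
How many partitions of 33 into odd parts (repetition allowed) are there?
p_odd(33) = 448

Enumerate partitions using only odd parts via the recurrence o(n, m) = o(n, m−2) + o(n−m, m) over odd m, starting from the largest odd part ≤ n. This gives p_odd(33) = 448. (Euler's theorem: equals the count of distinct-part partitions.)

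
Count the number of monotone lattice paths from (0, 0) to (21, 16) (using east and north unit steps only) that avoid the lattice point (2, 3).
Number of paths = 9402038670

Total paths from (0, 0) to (21, 16): C(37, 21) = 12875774670. Paths through (2, 3): (paths (0, 0) → (2, 3)) × (paths (2, 3) → (21, 16)) = C(5, 2) · C(32, 19) = 10 · 347373600 = 3473736000. Avoidance count = 12875774670 − 3473736000 = 9402038670.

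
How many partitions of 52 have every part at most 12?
p(52, parts ≤ 12) = 126560

Use the recurrence p(n, m) = p(n, m−1) + p(n−m, m): either the largest part is < m (count p(n, m−1)) or the largest part is exactly m (remove one copy of m, count p(n−m, m)). With p(0, ·) = 1 this gives p(52, parts ≤ 12) = 126560. (By conjugating Young diagrams, this also counts partitions of 52 into at most 12 parts.)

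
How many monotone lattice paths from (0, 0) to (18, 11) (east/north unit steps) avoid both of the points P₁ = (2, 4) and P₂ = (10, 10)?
Number of paths = 29662536

Inclusion–exclusion. Total paths: C(29, 18) = 34597290. Through P₁: C(6, 2)·C(23, 16) = 3677355. Through P₂: C(20, 10)·C(9, 8) = 1662804. Since P₁ is strictly southwest of P₂, a monotone path through both must visit P₁ then P₂; paths through both = C(6, 2)·C(14, 8)·C(9, 8) = 405405. Avoid both = 34597290 − 3677355 − 1662804 + 405405 = 29662536.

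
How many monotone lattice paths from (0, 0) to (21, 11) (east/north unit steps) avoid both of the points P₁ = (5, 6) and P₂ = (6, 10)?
Number of paths = 119532074

Inclusion–exclusion. Total paths: C(32, 21) = 129024480. Through P₁: C(11, 5)·C(21, 16) = 9401238. Through P₂: C(16, 6)·C(16, 15) = 128128. Since P₁ is strictly southwest of P₂, a monotone path through both must visit P₁ then P₂; paths through both = C(11, 5)·C(5, 1)·C(16, 15) = 36960. Avoid both = 129024480 − 9401238 − 128128 + 36960 = 119532074.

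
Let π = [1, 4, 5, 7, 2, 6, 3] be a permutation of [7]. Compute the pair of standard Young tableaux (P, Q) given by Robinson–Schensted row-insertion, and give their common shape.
P = [1, 2, 3, 6] / [4, 5] / [7];  Q = [1, 2, 3, 4] / [5, 6] / [7];  common shape = (4, 2, 1)

Row-insert the values π_1, π_2, … into P one at a time, bumping the leftmost entry strictly greater than the inserted value down to the next row. The recording tableau Q records, in position (i, j), the step at which that cell was added to P.
  Insert 1 (step 1): P = [1];  Q = [1]
  Insert 4 (step 2): P = [1, 4];  Q = [1, 2]
  Insert 5 (step 3): P = [1, 4, 5];  Q = [1, 2, 3]
  Insert 7 (step 4): P = [1, 4, 5, 7];  Q = [1, 2, 3, 4]
  Insert 2 (step 5): P = [1, 2, 5, 7] / [4];  Q = [1, 2, 3, 4] / [5]
  Insert 6 (step 6): P = [1, 2, 5, 6] / [4, 7];  Q = [1, 2, 3, 4] / [5, 6]
  Insert 3 (step 7): P = [1, 2, 3, 6] / [4, 5] / [7];  Q = [1, 2, 3, 4] / [5, 6] / [7]
Final shape: (4, 2, 1).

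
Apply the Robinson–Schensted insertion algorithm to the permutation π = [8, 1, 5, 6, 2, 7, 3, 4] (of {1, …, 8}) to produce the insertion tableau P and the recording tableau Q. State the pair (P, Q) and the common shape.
P = [1, 2, 3, 4] / [5, 6, 7] / [8];  Q = [1, 3, 4, 6] / [2, 7, 8] / [5];  common shape = (4, 3, 1)

Row-insert the values π_1, π_2, … into P one at a time, bumping the leftmost entry strictly greater than the inserted value down to the next row. The recording tableau Q records, in position (i, j), the step at which that cell was added to P.
  Insert 8 (step 1): P = [8];  Q = [1]
  Insert 1 (step 2): P = [1] / [8];  Q = [1] / [2]
  Insert 5 (step 3): P = [1, 5] / [8];  Q = [1, 3] / [2]
  Insert 6 (step 4): P = [1, 5, 6] / [8];  Q = [1, 3, 4] / [2]
  Insert 2 (step 5): P = [1, 2, 6] / [5] / [8];  Q = [1, 3, 4] / [2] / [5]
  Insert 7 (step 6): P = [1, 2, 6, 7] / [5] / [8];  Q = [1, 3, 4, 6] / [2] / [5]
  Insert 3 (step 7): P = [1, 2, 3, 7] / [5, 6] / [8];  Q = [1, 3, 4, 6] / [2, 7] / [5]
  Insert 4 (step 8): P = [1, 2, 3, 4] / [5, 6, 7] / [8];  Q = [1, 3, 4, 6] / [2, 7, 8] / [5]
Final shape: (4, 3, 1).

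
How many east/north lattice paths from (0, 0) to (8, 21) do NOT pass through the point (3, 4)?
Number of paths = 3370455

Total paths from (0, 0) to (8, 21): C(29, 8) = 4292145. Paths through (3, 4): (paths (0, 0) → (3, 4)) × (paths (3, 4) → (8, 21)) = C(7, 3) · C(22, 5) = 35 · 26334 = 921690. Avoidance count = 4292145 − 921690 = 3370455.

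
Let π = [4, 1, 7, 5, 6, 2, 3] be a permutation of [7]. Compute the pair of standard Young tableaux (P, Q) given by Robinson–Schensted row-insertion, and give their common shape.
P = [1, 2, 3] / [4, 5, 6] / [7];  Q = [1, 3, 5] / [2, 4, 7] / [6];  common shape = (3, 3, 1)

Row-insert the values π_1, π_2, … into P one at a time, bumping the leftmost entry strictly greater than the inserted value down to the next row. The recording tableau Q records, in position (i, j), the step at which that cell was added to P.
  Insert 4 (step 1): P = [4];  Q = [1]
  Insert 1 (step 2): P = [1] / [4];  Q = [1] / [2]
  Insert 7 (step 3): P = [1, 7] / [4];  Q = [1, 3] / [2]
  Insert 5 (step 4): P = [1, 5] / [4, 7];  Q = [1, 3] / [2, 4]
  Insert 6 (step 5): P = [1, 5, 6] / [4, 7];  Q = [1, 3, 5] / [2, 4]
  Insert 2 (step 6): P = [1, 2, 6] / [4, 5] / [7];  Q = [1, 3, 5] / [2, 4] / [6]
  Insert 3 (step 7): P = [1, 2, 3] / [4, 5, 6] / [7];  Q = [1, 3, 5] / [2, 4, 7] / [6]
Final shape: (3, 3, 1).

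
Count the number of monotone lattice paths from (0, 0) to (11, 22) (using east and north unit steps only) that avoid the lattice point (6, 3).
Number of paths = 189966384

Total paths from (0, 0) to (11, 22): C(33, 11) = 193536720. Paths through (6, 3): (paths (0, 0) → (6, 3)) × (paths (6, 3) → (11, 22)) = C(9, 6) · C(24, 5) = 84 · 42504 = 3570336. Avoidance count = 193536720 − 3570336 = 189966384.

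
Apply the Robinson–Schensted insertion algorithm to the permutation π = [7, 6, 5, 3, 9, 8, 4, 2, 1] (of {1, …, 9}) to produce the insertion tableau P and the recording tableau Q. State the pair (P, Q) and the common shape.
P = [1, 4] / [2, 8] / [3, 9] / [5] / [6] / [7];  Q = [1, 5] / [2, 6] / [3, 7] / [4] / [8] / [9];  common shape = (2, 2, 2, 1, 1, 1)

Row-insert the values π_1, π_2, … into P one at a time, bumping the leftmost entry strictly greater than the inserted value down to the next row. The recording tableau Q records, in position (i, j), the step at which that cell was added to P.
  Insert 7 (step 1): P = [7];  Q = [1]
  Insert 6 (step 2): P = [6] / [7];  Q = [1] / [2]
  Insert 5 (step 3): P = [5] / [6] / [7];  Q = [1] / [2] / [3]
  Insert 3 (step 4): P = [3] / [5] / [6] / [7];  Q = [1] / [2] / [3] / [4]
  Insert 9 (step 5): P = [3, 9] / [5] / [6] / [7];  Q = [1, 5] / [2] / [3] / [4]
  Insert 8 (step 6): P = [3, 8] / [5, 9] / [6] / [7];  Q = [1, 5] / [2, 6] / [3] / [4]
  Insert 4 (step 7): P = [3, 4] / [5, 8] / [6, 9] / [7];  Q = [1, 5] / [2, 6] / [3, 7] / [4]
  Insert 2 (step 8): P = [2, 4] / [3, 8] / [5, 9] / [6] / [7];  Q = [1, 5] / [2, 6] / [3, 7] / [4] / [8]
  Insert 1 (step 9): P = [1, 4] / [2, 8] / [3, 9] / [5] / [6] / [7];  Q = [1, 5] / [2, 6] / [3, 7] / [4] / [8] / [9]
Final shape: (2, 2, 2, 1, 1, 1).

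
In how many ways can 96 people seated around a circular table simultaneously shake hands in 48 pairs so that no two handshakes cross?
C_48 = 131327898242169365477991900

These noncrossing handshakes are counted by the Catalan number C_n = (1/(n + 1)) · C(2n, n). For n = 48: C_48 = (1/49) · C(96, 48) = 6435067013866298908421603100/49 = 131327898242169365477991900.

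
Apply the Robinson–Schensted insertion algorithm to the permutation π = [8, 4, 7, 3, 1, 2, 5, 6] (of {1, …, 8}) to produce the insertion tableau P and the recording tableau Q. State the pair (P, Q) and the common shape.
P = [1, 2, 5, 6] / [3, 7] / [4] / [8];  Q = [1, 3, 7, 8] / [2, 6] / [4] / [5];  common shape = (4, 2, 1, 1)

Row-insert the values π_1, π_2, … into P one at a time, bumping the leftmost entry strictly greater than the inserted value down to the next row. The recording tableau Q records, in position (i, j), the step at which that cell was added to P.
  Insert 8 (step 1): P = [8];  Q = [1]
  Insert 4 (step 2): P = [4] / [8];  Q = [1] / [2]
  Insert 7 (step 3): P = [4, 7] / [8];  Q = [1, 3] / [2]
  Insert 3 (step 4): P = [3, 7] / [4] / [8];  Q = [1, 3] / [2] / [4]
  Insert 1 (step 5): P = [1, 7] / [3] / [4] / [8];  Q = [1, 3] / [2] / [4] / [5]
  Insert 2 (step 6): P = [1, 2] / [3, 7] / [4] / [8];  Q = [1, 3] / [2, 6] / [4] / [5]
  Insert 5 (step 7): P = [1, 2, 5] / [3, 7] / [4] / [8];  Q = [1, 3, 7] / [2, 6] / [4] / [5]
  Insert 6 (step 8): P = [1, 2, 5, 6] / [3, 7] / [4] / [8];  Q = [1, 3, 7, 8] / [2, 6] / [4] / [5]
Final shape: (4, 2, 1, 1).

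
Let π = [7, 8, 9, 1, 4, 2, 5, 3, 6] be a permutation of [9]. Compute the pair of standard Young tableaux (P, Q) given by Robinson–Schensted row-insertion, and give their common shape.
P = [1, 2, 3, 6] / [4, 5, 9] / [7, 8];  Q = [1, 2, 3, 9] / [4, 5, 7] / [6, 8];  common shape = (4, 3, 2)

Row-insert the values π_1, π_2, … into P one at a time, bumping the leftmost entry strictly greater than the inserted value down to the next row. The recording tableau Q records, in position (i, j), the step at which that cell was added to P.
  Insert 7 (step 1): P = [7];  Q = [1]
  Insert 8 (step 2): P = [7, 8];  Q = [1, 2]
  Insert 9 (step 3): P = [7, 8, 9];  Q = [1, 2, 3]
  Insert 1 (step 4): P = [1, 8, 9] / [7];  Q = [1, 2, 3] / [4]
  Insert 4 (step 5): P = [1, 4, 9] / [7, 8];  Q = [1, 2, 3] / [4, 5]
  Insert 2 (step 6): P = [1, 2, 9] / [4, 8] / [7];  Q = [1, 2, 3] / [4, 5] / [6]
  Insert 5 (step 7): P = [1, 2, 5] / [4, 8, 9] / [7];  Q = [1, 2, 3] / [4, 5, 7] / [6]
  Insert 3 (step 8): P = [1, 2, 3] / [4, 5, 9] / [7, 8];  Q = [1, 2, 3] / [4, 5, 7] / [6, 8]
  Insert 6 (step 9): P = [1, 2, 3, 6] / [4, 5, 9] / [7, 8];  Q = [1, 2, 3, 9] / [4, 5, 7] / [6, 8]
Final shape: (4, 3, 2).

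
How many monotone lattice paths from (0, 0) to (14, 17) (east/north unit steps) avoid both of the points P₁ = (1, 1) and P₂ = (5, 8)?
Number of paths = 98969955

Inclusion–exclusion. Total paths: C(31, 14) = 265182525. Through P₁: C(2, 1)·C(29, 13) = 135727830. Through P₂: C(13, 5)·C(18, 9) = 62573940. Since P₁ is strictly southwest of P₂, a monotone path through both must visit P₁ then P₂; paths through both = C(2, 1)·C(11, 4)·C(18, 9) = 32089200. Avoid both = 265182525 − 135727830 − 62573940 + 32089200 = 98969955.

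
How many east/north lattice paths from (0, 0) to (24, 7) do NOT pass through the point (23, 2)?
Number of paths = 2627775

Total paths from (0, 0) to (24, 7): C(31, 24) = 2629575. Paths through (23, 2): (paths (0, 0) → (23, 2)) × (paths (23, 2) → (24, 7)) = C(25, 23) · C(6, 1) = 300 · 6 = 1800. Avoidance count = 2629575 − 1800 = 2627775.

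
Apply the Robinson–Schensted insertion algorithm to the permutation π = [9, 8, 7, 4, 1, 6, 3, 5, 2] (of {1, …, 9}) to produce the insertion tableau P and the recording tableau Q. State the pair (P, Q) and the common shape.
P = [1, 2, 5] / [3, 6] / [4] / [7] / [8] / [9];  Q = [1, 6, 8] / [2, 7] / [3] / [4] / [5] / [9];  common shape = (3, 2, 1, 1, 1, 1)

Row-insert the values π_1, π_2, … into P one at a time, bumping the leftmost entry strictly greater than the inserted value down to the next row. The recording tableau Q records, in position (i, j), the step at which that cell was added to P.
  Insert 9 (step 1): P = [9];  Q = [1]
  Insert 8 (step 2): P = [8] / [9];  Q = [1] / [2]
  Insert 7 (step 3): P = [7] / [8] / [9];  Q = [1] / [2] / [3]
  Insert 4 (step 4): P = [4] / [7] / [8] / [9];  Q = [1] / [2] / [3] / [4]
  Insert 1 (step 5): P = [1] / [4] / [7] / [8] / [9];  Q = [1] / [2] / [3] / [4] / [5]
  Insert 6 (step 6): P = [1, 6] / [4] / [7] / [8] / [9];  Q = [1, 6] / [2] / [3] / [4] / [5]
  Insert 3 (step 7): P = [1, 3] / [4, 6] / [7] / [8] / [9];  Q = [1, 6] / [2, 7] / [3] / [4] / [5]
  Insert 5 (step 8): P = [1, 3, 5] / [4, 6] / [7] / [8] / [9];  Q = [1, 6, 8] / [2, 7] / [3] / [4] / [5]
  Insert 2 (step 9): P = [1, 2, 5] / [3, 6] / [4] / [7] / [8] / [9];  Q = [1, 6, 8] / [2, 7] / [3] / [4] / [5] / [9]
Final shape: (3, 2, 1, 1, 1, 1).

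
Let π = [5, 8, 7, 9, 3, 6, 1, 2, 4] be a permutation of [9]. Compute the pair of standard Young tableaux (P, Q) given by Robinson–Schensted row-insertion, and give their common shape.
P = [1, 2, 4] / [3, 6, 9] / [5, 7] / [8];  Q = [1, 2, 4] / [3, 6, 9] / [5, 8] / [7];  common shape = (3, 3, 2, 1)

Row-insert the values π_1, π_2, … into P one at a time, bumping the leftmost entry strictly greater than the inserted value down to the next row. The recording tableau Q records, in position (i, j), the step at which that cell was added to P.
  Insert 5 (step 1): P = [5];  Q = [1]
  Insert 8 (step 2): P = [5, 8];  Q = [1, 2]
  Insert 7 (step 3): P = [5, 7] / [8];  Q = [1, 2] / [3]
  Insert 9 (step 4): P = [5, 7, 9] / [8];  Q = [1, 2, 4] / [3]
  Insert 3 (step 5): P = [3, 7, 9] / [5] / [8];  Q = [1, 2, 4] / [3] / [5]
  Insert 6 (step 6): P = [3, 6, 9] / [5, 7] / [8];  Q = [1, 2, 4] / [3, 6] / [5]
  Insert 1 (step 7): P = [1, 6, 9] / [3, 7] / [5] / [8];  Q = [1, 2, 4] / [3, 6] / [5] / [7]
  Insert 2 (step 8): P = [1, 2, 9] / [3, 6] / [5, 7] / [8];  Q = [1, 2, 4] / [3, 6] / [5, 8] / [7]
  Insert 4 (step 9): P = [1, 2, 4] / [3, 6, 9] / [5, 7] / [8];  Q = [1, 2, 4] / [3, 6, 9] / [5, 8] / [7]
Final shape: (3, 3, 2, 1).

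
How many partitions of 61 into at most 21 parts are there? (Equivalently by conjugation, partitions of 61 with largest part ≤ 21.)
p(61, parts ≤ 21) = 945483

Use the recurrence p(n, m) = p(n, m−1) + p(n−m, m): either the largest part is < m (count p(n, m−1)) or the largest part is exactly m (remove one copy of m, count p(n−m, m)). With p(0, ·) = 1 this gives p(61, parts ≤ 21) = 945483. (By conjugating Young diagrams, this also counts partitions of 61 into at most 21 parts.)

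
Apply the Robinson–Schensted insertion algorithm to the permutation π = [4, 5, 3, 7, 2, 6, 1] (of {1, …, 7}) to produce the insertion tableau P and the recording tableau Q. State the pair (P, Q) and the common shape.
P = [1, 5, 6] / [2, 7] / [3] / [4];  Q = [1, 2, 4] / [3, 6] / [5] / [7];  common shape = (3, 2, 1, 1)

Row-insert the values π_1, π_2, … into P one at a time, bumping the leftmost entry strictly greater than the inserted value down to the next row. The recording tableau Q records, in position (i, j), the step at which that cell was added to P.
  Insert 4 (step 1): P = [4];  Q = [1]
  Insert 5 (step 2): P = [4, 5];  Q = [1, 2]
  Insert 3 (step 3): P = [3, 5] / [4];  Q = [1, 2] / [3]
  Insert 7 (step 4): P = [3, 5, 7] / [4];  Q = [1, 2, 4] / [3]
  Insert 2 (step 5): P = [2, 5, 7] / [3] / [4];  Q = [1, 2, 4] / [3] / [5]
  Insert 6 (step 6): P = [2, 5, 6] / [3, 7] / [4];  Q = [1, 2, 4] / [3, 6] / [5]
  Insert 1 (step 7): P = [1, 5, 6] / [2, 7] / [3] / [4];  Q = [1, 2, 4] / [3, 6] / [5] / [7]
Final shape: (3, 2, 1, 1).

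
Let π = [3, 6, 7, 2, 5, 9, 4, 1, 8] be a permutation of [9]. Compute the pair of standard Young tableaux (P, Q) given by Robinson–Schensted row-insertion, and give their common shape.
P = [1, 4, 7, 8] / [2, 5, 9] / [3] / [6];  Q = [1, 2, 3, 6] / [4, 5, 9] / [7] / [8];  common shape = (4, 3, 1, 1)

Row-insert the values π_1, π_2, … into P one at a time, bumping the leftmost entry strictly greater than the inserted value down to the next row. The recording tableau Q records, in position (i, j), the step at which that cell was added to P.
  Insert 3 (step 1): P = [3];  Q = [1]
  Insert 6 (step 2): P = [3, 6];  Q = [1, 2]
  Insert 7 (step 3): P = [3, 6, 7];  Q = [1, 2, 3]
  Insert 2 (step 4): P = [2, 6, 7] / [3];  Q = [1, 2, 3] / [4]
  Insert 5 (step 5): P = [2, 5, 7] / [3, 6];  Q = [1, 2, 3] / [4, 5]
  Insert 9 (step 6): P = [2, 5, 7, 9] / [3, 6];  Q = [1, 2, 3, 6] / [4, 5]
  Insert 4 (step 7): P = [2, 4, 7, 9] / [3, 5] / [6];  Q = [1, 2, 3, 6] / [4, 5] / [7]
  Insert 1 (step 8): P = [1, 4, 7, 9] / [2, 5] / [3] / [6];  Q = [1, 2, 3, 6] / [4, 5] / [7] / [8]
  Insert 8 (step 9): P = [1, 4, 7, 8] / [2, 5, 9] / [3] / [6];  Q = [1, 2, 3, 6] / [4, 5, 9] / [7] / [8]
Final shape: (4, 3, 1, 1).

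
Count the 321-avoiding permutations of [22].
C_22 = 91482563640

These 321-avoiding permutations are counted by the Catalan number C_n = (1/(n + 1)) · C(2n, n). For n = 22: C_22 = (1/23) · C(44, 22) = 2104098963720/23 = 91482563640.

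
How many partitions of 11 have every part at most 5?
p(11, parts ≤ 5) = 37

Partitions of 11 with all parts ≤ 5: 5+5+1, 5+4+2, 5+4+1+1, 5+3+3, 5+3+2+1, 5+3+1+1+1, 5+2+2+2, 5+2+2+1+1, 5+2+1+1+1+1, 5+1+1+1+1+1+1, 4+4+3, 4+4+2+1, 4+4+1+1+1, 4+3+3+1, 4+3+2+2, 4+3+2+1+1, 4+3+1+1+1+1, 4+2+2+2+1, 4+2+2+1+1+1, 4+2+1+1+1+1+1, 4+1+1+1+1+1+1+1, 3+3+3+2, 3+3+3+1+1, 3+3+2+2+1, 3+3+2+1+1+1, 3+3+1+1+1+1+1, 3+2+2+2+2, 3+2+2+2+1+1, 3+2+2+1+1+1+1, 3+2+1+1+1+1+1+1, … (37 total). Count = 37.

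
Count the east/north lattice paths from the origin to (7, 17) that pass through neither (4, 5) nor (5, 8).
Number of paths = 245709

Inclusion–exclusion. Total paths: C(24, 7) = 346104. Through P₁: C(9, 4)·C(15, 3) = 57330. Through P₂: C(13, 5)·C(11, 2) = 70785. Since P₁ is strictly southwest of P₂, a monotone path through both must visit P₁ then P₂; paths through both = C(9, 4)·C(4, 1)·C(11, 2) = 27720. Avoid both = 346104 − 57330 − 70785 + 27720 = 245709.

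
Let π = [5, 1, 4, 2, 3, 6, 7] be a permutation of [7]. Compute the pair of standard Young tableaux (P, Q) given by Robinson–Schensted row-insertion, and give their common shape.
P = [1, 2, 3, 6, 7] / [4] / [5];  Q = [1, 3, 5, 6, 7] / [2] / [4];  common shape = (5, 1, 1)

Row-insert the values π_1, π_2, … into P one at a time, bumping the leftmost entry strictly greater than the inserted value down to the next row. The recording tableau Q records, in position (i, j), the step at which that cell was added to P.
  Insert 5 (step 1): P = [5];  Q = [1]
  Insert 1 (step 2): P = [1] / [5];  Q = [1] / [2]
  Insert 4 (step 3): P = [1, 4] / [5];  Q = [1, 3] / [2]
  Insert 2 (step 4): P = [1, 2] / [4] / [5];  Q = [1, 3] / [2] / [4]
  Insert 3 (step 5): P = [1, 2, 3] / [4] / [5];  Q = [1, 3, 5] / [2] / [4]
  Insert 6 (step 6): P = [1, 2, 3, 6] / [4] / [5];  Q = [1, 3, 5, 6] / [2] / [4]
  Insert 7 (step 7): P = [1, 2, 3, 6, 7] / [4] / [5];  Q = [1, 3, 5, 6, 7] / [2] / [4]
Final shape: (5, 1, 1).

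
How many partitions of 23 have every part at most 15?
p(23, parts ≤ 15) = 1210

Use the recurrence p(n, m) = p(n, m−1) + p(n−m, m): either the largest part is < m (count p(n, m−1)) or the largest part is exactly m (remove one copy of m, count p(n−m, m)). With p(0, ·) = 1 this gives p(23, parts ≤ 15) = 1210. (By conjugating Young diagrams, this also counts partitions of 23 into at most 15 parts.)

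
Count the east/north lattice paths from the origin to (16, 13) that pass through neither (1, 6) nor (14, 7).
Number of paths = 63417011

Inclusion–exclusion. Total paths: C(29, 16) = 67863915. Through P₁: C(7, 1)·C(22, 15) = 1193808. Through P₂: C(21, 14)·C(8, 2) = 3255840. Since P₁ is strictly southwest of P₂, a monotone path through both must visit P₁ then P₂; paths through both = C(7, 1)·C(14, 13)·C(8, 2) = 2744. Avoid both = 67863915 − 1193808 − 3255840 + 2744 = 63417011.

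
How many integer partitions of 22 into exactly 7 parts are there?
p(22, 7 parts) = 131

Partitions of n into exactly k parts are in bijection with partitions of n − k into at most k parts (subtract 1 from each part). So p(22, exactly 7) = p(15, parts ≤ 7). Computing via the recurrence p(m, j) = p(m, j−1) + p(m−j, j) gives 131.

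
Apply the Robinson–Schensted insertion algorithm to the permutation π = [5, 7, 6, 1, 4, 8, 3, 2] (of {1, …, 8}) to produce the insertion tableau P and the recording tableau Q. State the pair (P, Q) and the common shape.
P = [1, 2, 8] / [3, 6] / [4] / [5] / [7];  Q = [1, 2, 6] / [3, 5] / [4] / [7] / [8];  common shape = (3, 2, 1, 1, 1)

Row-insert the values π_1, π_2, … into P one at a time, bumping the leftmost entry strictly greater than the inserted value down to the next row. The recording tableau Q records, in position (i, j), the step at which that cell was added to P.
  Insert 5 (step 1): P = [5];  Q = [1]
  Insert 7 (step 2): P = [5, 7];  Q = [1, 2]
  Insert 6 (step 3): P = [5, 6] / [7];  Q = [1, 2] / [3]
  Insert 1 (step 4): P = [1, 6] / [5] / [7];  Q = [1, 2] / [3] / [4]
  Insert 4 (step 5): P = [1, 4] / [5, 6] / [7];  Q = [1, 2] / [3, 5] / [4]
  Insert 8 (step 6): P = [1, 4, 8] / [5, 6] / [7];  Q = [1, 2, 6] / [3, 5] / [4]
  Insert 3 (step 7): P = [1, 3, 8] / [4, 6] / [5] / [7];  Q = [1, 2, 6] / [3, 5] / [4] / [7]
  Insert 2 (step 8): P = [1, 2, 8] / [3, 6] / [4] / [5] / [7];  Q = [1, 2, 6] / [3, 5] / [4] / [7] / [8]
Final shape: (3, 2, 1, 1, 1).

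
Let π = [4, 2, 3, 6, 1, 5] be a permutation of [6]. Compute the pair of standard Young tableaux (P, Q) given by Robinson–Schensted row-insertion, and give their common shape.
P = [1, 3, 5] / [2, 6] / [4];  Q = [1, 3, 4] / [2, 6] / [5];  common shape = (3, 2, 1)

Row-insert the values π_1, π_2, … into P one at a time, bumping the leftmost entry strictly greater than the inserted value down to the next row. The recording tableau Q records, in position (i, j), the step at which that cell was added to P.
  Insert 4 (step 1): P = [4];  Q = [1]
  Insert 2 (step 2): P = [2] / [4];  Q = [1] / [2]
  Insert 3 (step 3): P = [2, 3] / [4];  Q = [1, 3] / [2]
  Insert 6 (step 4): P = [2, 3, 6] / [4];  Q = [1, 3, 4] / [2]
  Insert 1 (step 5): P = [1, 3, 6] / [2] / [4];  Q = [1, 3, 4] / [2] / [5]
  Insert 5 (step 6): P = [1, 3, 5] / [2, 6] / [4];  Q = [1, 3, 4] / [2, 6] / [5]
Final shape: (3, 2, 1).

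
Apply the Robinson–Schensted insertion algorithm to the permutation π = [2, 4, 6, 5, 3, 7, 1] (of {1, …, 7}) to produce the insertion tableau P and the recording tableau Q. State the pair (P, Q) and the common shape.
P = [1, 3, 5, 7] / [2] / [4] / [6];  Q = [1, 2, 3, 6] / [4] / [5] / [7];  common shape = (4, 1, 1, 1)

Row-insert the values π_1, π_2, … into P one at a time, bumping the leftmost entry strictly greater than the inserted value down to the next row. The recording tableau Q records, in position (i, j), the step at which that cell was added to P.
  Insert 2 (step 1): P = [2];  Q = [1]
  Insert 4 (step 2): P = [2, 4];  Q = [1, 2]
  Insert 6 (step 3): P = [2, 4, 6];  Q = [1, 2, 3]
  Insert 5 (step 4): P = [2, 4, 5] / [6];  Q = [1, 2, 3] / [4]
  Insert 3 (step 5): P = [2, 3, 5] / [4] / [6];  Q = [1, 2, 3] / [4] / [5]
  Insert 7 (step 6): P = [2, 3, 5, 7] / [4] / [6];  Q = [1, 2, 3, 6] / [4] / [5]
  Insert 1 (step 7): P = [1, 3, 5, 7] / [2] / [4] / [6];  Q = [1, 2, 3, 6] / [4] / [5] / [7]
Final shape: (4, 1, 1, 1).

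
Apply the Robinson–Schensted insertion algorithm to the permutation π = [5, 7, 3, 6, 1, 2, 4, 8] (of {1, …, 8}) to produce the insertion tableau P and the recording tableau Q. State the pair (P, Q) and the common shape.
P = [1, 2, 4, 8] / [3, 6] / [5, 7];  Q = [1, 2, 7, 8] / [3, 4] / [5, 6];  common shape = (4, 2, 2)

Row-insert the values π_1, π_2, … into P one at a time, bumping the leftmost entry strictly greater than the inserted value down to the next row. The recording tableau Q records, in position (i, j), the step at which that cell was added to P.
  Insert 5 (step 1): P = [5];  Q = [1]
  Insert 7 (step 2): P = [5, 7];  Q = [1, 2]
  Insert 3 (step 3): P = [3, 7] / [5];  Q = [1, 2] / [3]
  Insert 6 (step 4): P = [3, 6] / [5, 7];  Q = [1, 2] / [3, 4]
  Insert 1 (step 5): P = [1, 6] / [3, 7] / [5];  Q = [1, 2] / [3, 4] / [5]
  Insert 2 (step 6): P = [1, 2] / [3, 6] / [5, 7];  Q = [1, 2] / [3, 4] / [5, 6]
  Insert 4 (step 7): P = [1, 2, 4] / [3, 6] / [5, 7];  Q = [1, 2, 7] / [3, 4] / [5, 6]
  Insert 8 (step 8): P = [1, 2, 4, 8] / [3, 6] / [5, 7];  Q = [1, 2, 7, 8] / [3, 4] / [5, 6]
Final shape: (4, 2, 2).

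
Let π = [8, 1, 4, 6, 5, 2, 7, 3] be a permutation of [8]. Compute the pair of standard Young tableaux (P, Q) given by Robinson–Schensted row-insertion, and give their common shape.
P = [1, 2, 3, 7] / [4, 5] / [6] / [8];  Q = [1, 3, 4, 7] / [2, 8] / [5] / [6];  common shape = (4, 2, 1, 1)

Row-insert the values π_1, π_2, … into P one at a time, bumping the leftmost entry strictly greater than the inserted value down to the next row. The recording tableau Q records, in position (i, j), the step at which that cell was added to P.
  Insert 8 (step 1): P = [8];  Q = [1]
  Insert 1 (step 2): P = [1] / [8];  Q = [1] / [2]
  Insert 4 (step 3): P = [1, 4] / [8];  Q = [1, 3] / [2]
  Insert 6 (step 4): P = [1, 4, 6] / [8];  Q = [1, 3, 4] / [2]
  Insert 5 (step 5): P = [1, 4, 5] / [6] / [8];  Q = [1, 3, 4] / [2] / [5]
  Insert 2 (step 6): P = [1, 2, 5] / [4] / [6] / [8];  Q = [1, 3, 4] / [2] / [5] / [6]
  Insert 7 (step 7): P = [1, 2, 5, 7] / [4] / [6] / [8];  Q = [1, 3, 4, 7] / [2] / [5] / [6]
  Insert 3 (step 8): P = [1, 2, 3, 7] / [4, 5] / [6] / [8];  Q = [1, 3, 4, 7] / [2, 8] / [5] / [6]
Final shape: (4, 2, 1, 1).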